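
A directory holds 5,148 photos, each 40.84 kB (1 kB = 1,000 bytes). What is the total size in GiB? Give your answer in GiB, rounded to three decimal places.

0.196 GiB

Total = 5,148 × 40.84 kB = 210244.32 kB
= 210244.32 × 1,000 bytes = 210,244,320 bytes
1 GiB = 1,073,741,824 bytes
210,244,320 / 1,073,741,824 = 0.196 GiB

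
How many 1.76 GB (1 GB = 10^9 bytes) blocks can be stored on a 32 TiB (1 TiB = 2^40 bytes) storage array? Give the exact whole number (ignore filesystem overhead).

Capacity: 32 TiB = 35,184,372,088,832 bytes
Per item: 1.76 GB = 1,760,000,000 bytes
⌊35,184,372,088,832 / 1,760,000,000⌋ = 19,991

19,991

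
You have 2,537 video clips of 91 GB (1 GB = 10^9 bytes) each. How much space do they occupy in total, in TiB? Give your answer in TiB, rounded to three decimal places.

209.972 TiB

Total = 2,537 × 91 GB = 230,867 GB
= 230,867 × 1,000,000,000 bytes = 230,867,000,000,000 bytes
1 TiB = 1,099,511,627,776 bytes
230,867,000,000,000 / 1,099,511,627,776 = 209.972 TiB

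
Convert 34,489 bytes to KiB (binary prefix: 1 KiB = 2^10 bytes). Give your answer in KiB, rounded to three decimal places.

34,489 bytes given.
1 KiB = 2^10 bytes = 1,024 bytes
34,489 / 1,024 = 33.681 KiB

33.681 KiB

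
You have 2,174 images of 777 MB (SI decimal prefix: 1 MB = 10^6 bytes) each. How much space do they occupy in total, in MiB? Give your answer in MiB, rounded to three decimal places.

Total = 2,174 × 777 MB = 1,689,198 MB
= 1,689,198 × 1,000,000 bytes = 1,689,198,000,000 bytes
1 MiB = 1,048,576 bytes
1,689,198,000,000 / 1,048,576 = 1,610,944.748 MiB

1,610,944.748 MiB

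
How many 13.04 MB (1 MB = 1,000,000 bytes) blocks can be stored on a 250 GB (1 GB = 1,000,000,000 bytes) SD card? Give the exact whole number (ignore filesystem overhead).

Capacity: 250 GB = 250,000,000,000 bytes
Per item: 13.04 MB = 13,040,000 bytes
⌊250,000,000,000 / 13,040,000⌋ = 19,171

19,171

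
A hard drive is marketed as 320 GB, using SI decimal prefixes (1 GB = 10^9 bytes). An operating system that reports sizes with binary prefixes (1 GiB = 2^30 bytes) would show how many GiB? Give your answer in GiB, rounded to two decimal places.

298.02 GiB

320 GB × 1,000,000,000 bytes/GB = 320,000,000,000 bytes
1 GiB = 2^30 bytes = 1,073,741,824 bytes
320,000,000,000 / 1,073,741,824 = 298.02 GiB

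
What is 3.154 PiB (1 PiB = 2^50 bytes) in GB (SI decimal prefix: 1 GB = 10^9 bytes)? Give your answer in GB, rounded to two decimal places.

3.154 PiB × 1,125,899,906,842,624 bytes/PiB = 3,551,088,306,181,636.096 bytes
1 GB = 10^9 bytes = 1,000,000,000 bytes
3,551,088,306,181,636.096 / 1,000,000,000 = 3,551,088.31 GB

3,551,088.31 GB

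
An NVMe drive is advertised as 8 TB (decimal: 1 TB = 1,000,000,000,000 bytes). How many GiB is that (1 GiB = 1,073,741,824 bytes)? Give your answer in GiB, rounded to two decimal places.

7,450.58 GiB

8 TB × 1,000,000,000,000 bytes/TB = 8,000,000,000,000 bytes
1 GiB = 1,073,741,824 bytes
8,000,000,000,000 / 1,073,741,824 = 7,450.58 GiB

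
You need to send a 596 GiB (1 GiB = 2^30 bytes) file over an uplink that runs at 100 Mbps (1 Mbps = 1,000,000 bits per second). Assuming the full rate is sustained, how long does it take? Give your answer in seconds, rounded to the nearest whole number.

51,196 seconds

596 GiB = 639,950,127,104 bytes = 5,119,601,016,832 bits
100 Mbps = 100,000,000 bits/s
time = 5,119,601,016,832 / 100,000,000 = 51,196 s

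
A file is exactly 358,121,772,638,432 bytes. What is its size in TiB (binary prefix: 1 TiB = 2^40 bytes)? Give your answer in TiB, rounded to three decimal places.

325.710 TiB

358,121,772,638,432 bytes given.
1 TiB = 2^40 bytes = 1,099,511,627,776 bytes
358,121,772,638,432 / 1,099,511,627,776 = 325.710 TiB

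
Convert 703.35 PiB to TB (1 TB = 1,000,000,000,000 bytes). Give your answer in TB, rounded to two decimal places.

791,901.70 TB

703.35 PiB = 703.35 × 2^50 bytes = 791,901,699,477,759,590.4 bytes
1 TB = 1,000,000,000,000 bytes
791,901,699,477,759,590.4 / 1,000,000,000,000 = 791,901.70 TB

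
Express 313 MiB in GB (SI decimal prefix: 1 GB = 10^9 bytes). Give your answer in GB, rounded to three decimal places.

0.328 GB

313 MiB = 313 × 2^20 bytes = 328,204,288 bytes
1 GB = 1,000,000,000 bytes
328,204,288 / 1,000,000,000 = 0.328 GB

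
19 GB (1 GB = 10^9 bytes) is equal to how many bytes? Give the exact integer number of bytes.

19,000,000,000 bytes

19 × 1,000,000,000 = 19,000,000,000 bytes  (1 GB = 10^9 bytes)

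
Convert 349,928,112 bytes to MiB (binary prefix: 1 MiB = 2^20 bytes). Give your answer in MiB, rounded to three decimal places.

333.717 MiB

349,928,112 bytes given.
1 MiB = 1,048,576 bytes
349,928,112 / 1,048,576 = 333.717 MiB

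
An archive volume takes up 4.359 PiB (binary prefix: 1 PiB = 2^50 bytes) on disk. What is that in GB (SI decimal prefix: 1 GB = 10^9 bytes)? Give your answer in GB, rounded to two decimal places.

4.359 PiB × 1,125,899,906,842,624 bytes/PiB = 4,907,797,693,926,998.016 bytes
1 GB = 1,000,000,000 bytes
4,907,797,693,926,998.016 / 1,000,000,000 = 4,907,797.69 GB

4,907,797.69 GB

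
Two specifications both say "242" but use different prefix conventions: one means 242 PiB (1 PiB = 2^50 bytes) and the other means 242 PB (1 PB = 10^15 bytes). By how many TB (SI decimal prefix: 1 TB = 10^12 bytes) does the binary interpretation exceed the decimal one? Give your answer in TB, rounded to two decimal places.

30,467.78 TB

242 PiB = 242 × 1,125,899,906,842,624 = 272,467,777,455,915,008 bytes
242 PB = 242 × 1,000,000,000,000,000 = 242,000,000,000,000,000 bytes
difference = 30,467,777,455,915,008 bytes
30,467,777,455,915,008 / 1,000,000,000,000 = 30,467.78 TB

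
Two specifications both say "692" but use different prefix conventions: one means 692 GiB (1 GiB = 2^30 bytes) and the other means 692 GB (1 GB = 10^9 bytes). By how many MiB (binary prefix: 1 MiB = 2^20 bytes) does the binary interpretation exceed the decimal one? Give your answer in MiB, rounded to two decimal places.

692 GiB = 692 × 1,073,741,824 = 743,029,342,208 bytes
692 GB = 692 × 1,000,000,000 = 692,000,000,000 bytes
difference = 51,029,342,208 bytes
51,029,342,208 / 1,048,576 = 48,665.37 MiB

48,665.37 MiB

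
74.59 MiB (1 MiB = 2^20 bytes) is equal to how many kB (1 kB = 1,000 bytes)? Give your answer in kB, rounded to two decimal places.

78,213.28 kB

74.59 MiB = 74.59 × 2^20 bytes = 78,213,283.84 bytes
1 kB = 10^3 bytes = 1,000 bytes
78,213,283.84 / 1,000 = 78,213.28 kB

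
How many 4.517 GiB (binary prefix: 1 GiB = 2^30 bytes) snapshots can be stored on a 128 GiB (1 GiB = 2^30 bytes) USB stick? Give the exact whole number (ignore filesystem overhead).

28

Capacity: 128 GiB = 137,438,953,472 bytes
Per item: 4.517 GiB = 4,850,091,819.008 bytes
⌊137,438,953,472 / 4,850,091,819.008⌋ = 28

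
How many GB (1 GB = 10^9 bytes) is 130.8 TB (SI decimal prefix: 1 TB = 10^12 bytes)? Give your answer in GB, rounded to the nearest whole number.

130,800 GB

130.8 TB = 130.8 × 10^12 bytes = 130,800,000,000,000 bytes
1 GB = 1,000,000,000 bytes
130,800,000,000,000 / 1,000,000,000 = 130,800 GB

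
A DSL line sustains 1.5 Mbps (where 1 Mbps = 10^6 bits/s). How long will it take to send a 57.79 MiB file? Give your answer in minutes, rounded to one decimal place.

5.4 minutes

57.79 MiB = 60,597,207.04 bytes = 484,777,656.32 bits
1.5 Mbps = 1,500,000 bits/s
time = 484,777,656.32 / 1,500,000 = 323.19 s
323.19 s / 60 = 5.4 minutes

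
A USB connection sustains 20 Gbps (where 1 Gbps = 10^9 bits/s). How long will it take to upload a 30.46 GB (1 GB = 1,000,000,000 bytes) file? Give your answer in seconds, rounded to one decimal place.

30.46 GB = 30,460,000,000 bytes = 243,680,000,000 bits
20 Gbps = 20,000,000,000 bits/s
time = 243,680,000,000 / 20,000,000,000 = 12.2 s

12.2 seconds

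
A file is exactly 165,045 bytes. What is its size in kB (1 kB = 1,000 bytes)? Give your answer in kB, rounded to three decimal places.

165.045 kB

165,045 bytes given.
1 kB = 1,000 bytes
165,045 / 1,000 = 165.045 kB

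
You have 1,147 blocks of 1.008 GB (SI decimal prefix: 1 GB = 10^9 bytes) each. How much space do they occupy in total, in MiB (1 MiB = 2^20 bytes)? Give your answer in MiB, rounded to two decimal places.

Total = 1,147 × 1.008 GB = 1156.176 GB
= 1156.176 × 1,000,000,000 bytes = 1,156,176,000,000 bytes
1 MiB = 1,048,576 bytes
1,156,176,000,000 / 1,048,576 = 1,102,615.36 MiB

1,102,615.36 MiB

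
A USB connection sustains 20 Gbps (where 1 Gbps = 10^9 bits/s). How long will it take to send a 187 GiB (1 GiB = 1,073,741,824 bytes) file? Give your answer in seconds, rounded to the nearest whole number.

80 seconds

187 GiB = 200,789,721,088 bytes = 1,606,317,768,704 bits
20 Gbps = 20,000,000,000 bits/s
time = 1,606,317,768,704 / 20,000,000,000 = 80 s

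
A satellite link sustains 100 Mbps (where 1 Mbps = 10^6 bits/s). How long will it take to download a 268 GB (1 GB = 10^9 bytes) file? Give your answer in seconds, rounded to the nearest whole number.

21,440 seconds

268 GB = 268,000,000,000 bytes = 2,144,000,000,000 bits
100 Mbps = 100,000,000 bits/s
time = 2,144,000,000,000 / 100,000,000 = 21,440 s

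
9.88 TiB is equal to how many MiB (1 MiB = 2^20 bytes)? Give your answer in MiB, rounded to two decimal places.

10,359,930.88 MiB

9.88 TiB = 9.88 × 2^40 bytes = 10,863,174,882,426.88 bytes
1 MiB = 2^20 bytes = 1,048,576 bytes
10,863,174,882,426.88 / 1,048,576 = 10,359,930.88 MiB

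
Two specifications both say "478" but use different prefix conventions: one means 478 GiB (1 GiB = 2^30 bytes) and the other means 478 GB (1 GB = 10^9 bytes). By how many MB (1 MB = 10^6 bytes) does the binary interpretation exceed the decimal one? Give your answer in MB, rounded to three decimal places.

478 GiB = 478 × 1,073,741,824 = 513,248,591,872 bytes
478 GB = 478 × 1,000,000,000 = 478,000,000,000 bytes
difference = 35,248,591,872 bytes
35,248,591,872 / 1,000,000 = 35,248.592 MB

35,248.592 MB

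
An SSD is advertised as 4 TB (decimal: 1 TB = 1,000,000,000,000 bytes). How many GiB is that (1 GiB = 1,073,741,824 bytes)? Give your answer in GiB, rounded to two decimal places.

3,725.29 GiB

4 TB × 1,000,000,000,000 bytes/TB = 4,000,000,000,000 bytes
1 GiB = 2^30 bytes = 1,073,741,824 bytes
4,000,000,000,000 / 1,073,741,824 = 3,725.29 GiB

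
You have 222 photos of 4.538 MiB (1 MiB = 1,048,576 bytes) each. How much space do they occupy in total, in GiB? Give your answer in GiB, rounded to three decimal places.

0.984 GiB

Total = 222 × 4.538 MiB = 1007.436 MiB
= 1007.436 × 1,048,576 bytes = 1,056,373,211.136 bytes
1 GiB = 1,073,741,824 bytes
1,056,373,211.136 / 1,073,741,824 = 0.984 GiB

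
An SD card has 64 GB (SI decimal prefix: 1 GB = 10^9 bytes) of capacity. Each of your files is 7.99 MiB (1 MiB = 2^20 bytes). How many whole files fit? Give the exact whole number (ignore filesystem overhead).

7,638

Capacity: 64 GB = 64,000,000,000 bytes
Per item: 7.99 MiB = 8,378,122.24 bytes
⌊64,000,000,000 / 8,378,122.24⌋ = 7,638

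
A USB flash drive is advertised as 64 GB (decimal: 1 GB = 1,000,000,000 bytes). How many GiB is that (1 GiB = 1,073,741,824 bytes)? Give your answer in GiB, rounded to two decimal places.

59.60 GiB

64 GB = 64 × 10^9 bytes = 64,000,000,000 bytes
1 GiB = 1,073,741,824 bytes
64,000,000,000 / 1,073,741,824 = 59.60 GiB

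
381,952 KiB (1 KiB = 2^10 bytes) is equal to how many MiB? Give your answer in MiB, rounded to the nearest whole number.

373 MiB

381,952 KiB × 1,024 bytes/KiB = 391,118,848 bytes
1 MiB = 2^20 bytes = 1,048,576 bytes
391,118,848 / 1,048,576 = 373 MiB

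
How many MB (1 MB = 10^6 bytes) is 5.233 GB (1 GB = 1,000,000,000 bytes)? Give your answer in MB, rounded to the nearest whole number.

5.233 GB = 5.233 × 10^9 bytes = 5,233,000,000 bytes
1 MB = 1,000,000 bytes
5,233,000,000 / 1,000,000 = 5,233 MB

5,233 MB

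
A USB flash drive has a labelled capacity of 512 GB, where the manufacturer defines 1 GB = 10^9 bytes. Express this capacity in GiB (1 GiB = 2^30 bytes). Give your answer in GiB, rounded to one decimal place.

512 GB = 512 × 10^9 bytes = 512,000,000,000 bytes
1 GiB = 2^30 bytes = 1,073,741,824 bytes
512,000,000,000 / 1,073,741,824 = 476.8 GiB

476.8 GiB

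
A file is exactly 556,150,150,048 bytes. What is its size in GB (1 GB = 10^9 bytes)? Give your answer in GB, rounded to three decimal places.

556.150 GB

556,150,150,048 bytes given.
1 GB = 10^9 bytes = 1,000,000,000 bytes
556,150,150,048 / 1,000,000,000 = 556.150 GB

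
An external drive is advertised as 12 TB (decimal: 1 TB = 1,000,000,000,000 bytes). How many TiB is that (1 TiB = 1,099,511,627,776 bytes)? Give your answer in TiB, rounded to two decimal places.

10.91 TiB

12 TB × 1,000,000,000,000 bytes/TB = 12,000,000,000,000 bytes
1 TiB = 2^40 bytes = 1,099,511,627,776 bytes
12,000,000,000,000 / 1,099,511,627,776 = 10.91 TiB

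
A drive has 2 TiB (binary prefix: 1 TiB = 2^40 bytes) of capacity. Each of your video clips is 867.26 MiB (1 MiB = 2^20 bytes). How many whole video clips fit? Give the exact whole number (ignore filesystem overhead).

2,418

Capacity: 2 TiB = 2,199,023,255,552 bytes
Per item: 867.26 MiB = 909,388,021.76 bytes
⌊2,199,023,255,552 / 909,388,021.76⌋ = 2,418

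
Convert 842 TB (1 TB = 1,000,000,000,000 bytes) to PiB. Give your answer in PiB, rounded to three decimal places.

0.748 PiB

842 TB = 842 × 10^12 bytes = 842,000,000,000,000 bytes
1 PiB = 1,125,899,906,842,624 bytes
842,000,000,000,000 / 1,125,899,906,842,624 = 0.748 PiB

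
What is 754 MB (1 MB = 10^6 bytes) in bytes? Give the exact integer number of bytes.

754 × 1,000,000 = 754,000,000 bytes  (1 MB = 10^6 bytes)

754,000,000 bytes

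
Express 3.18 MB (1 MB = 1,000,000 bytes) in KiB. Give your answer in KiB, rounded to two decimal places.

3,105.47 KiB

3.18 MB × 1,000,000 bytes/MB = 3,180,000 bytes
1 KiB = 2^10 bytes = 1,024 bytes
3,180,000 / 1,024 = 3,105.47 KiB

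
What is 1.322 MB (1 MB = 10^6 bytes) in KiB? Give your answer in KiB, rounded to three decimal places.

1.322 MB = 1.322 × 10^6 bytes = 1,322,000 bytes
1 KiB = 1,024 bytes
1,322,000 / 1,024 = 1,291.016 KiB

1,291.016 KiB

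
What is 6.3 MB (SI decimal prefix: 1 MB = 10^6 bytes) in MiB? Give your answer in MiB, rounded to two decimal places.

6.3 MB × 1,000,000 bytes/MB = 6,300,000 bytes
1 MiB = 2^20 bytes = 1,048,576 bytes
6,300,000 / 1,048,576 = 6.01 MiB

6.01 MiB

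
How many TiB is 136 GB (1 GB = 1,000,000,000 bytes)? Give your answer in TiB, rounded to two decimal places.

0.12 TiB

136 GB = 136 × 10^9 bytes = 136,000,000,000 bytes
1 TiB = 2^40 bytes = 1,099,511,627,776 bytes
136,000,000,000 / 1,099,511,627,776 = 0.12 TiB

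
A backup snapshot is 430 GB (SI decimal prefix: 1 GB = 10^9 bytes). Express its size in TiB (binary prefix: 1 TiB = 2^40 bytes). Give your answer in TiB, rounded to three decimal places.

0.391 TiB

430 GB = 430 × 10^9 bytes = 430,000,000,000 bytes
1 TiB = 1,099,511,627,776 bytes
430,000,000,000 / 1,099,511,627,776 = 0.391 TiB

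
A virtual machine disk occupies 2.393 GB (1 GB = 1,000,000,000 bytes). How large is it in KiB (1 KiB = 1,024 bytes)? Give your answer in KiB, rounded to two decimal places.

2.393 GB × 1,000,000,000 bytes/GB = 2,393,000,000 bytes
1 KiB = 1,024 bytes
2,393,000,000 / 1,024 = 2,336,914.06 KiB

2,336,914.06 KiB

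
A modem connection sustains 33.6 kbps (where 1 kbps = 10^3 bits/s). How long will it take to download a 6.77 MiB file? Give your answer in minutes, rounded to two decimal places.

6.77 MiB = 7,098,859.52 bytes = 56,790,876.16 bits
33.6 kbps = 33,600 bits/s
time = 56,790,876.16 / 33,600 = 1,690.205 s
1,690.205 s / 60 = 28.17 minutes

28.17 minutes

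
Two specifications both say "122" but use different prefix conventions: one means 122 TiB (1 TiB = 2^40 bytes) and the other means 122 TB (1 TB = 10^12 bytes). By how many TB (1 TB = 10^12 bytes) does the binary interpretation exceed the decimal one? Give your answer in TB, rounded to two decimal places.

12.14 TB

122 TiB = 122 × 1,099,511,627,776 = 134,140,418,588,672 bytes
122 TB = 122 × 1,000,000,000,000 = 122,000,000,000,000 bytes
difference = 12,140,418,588,672 bytes
12,140,418,588,672 / 1,000,000,000,000 = 12.14 TB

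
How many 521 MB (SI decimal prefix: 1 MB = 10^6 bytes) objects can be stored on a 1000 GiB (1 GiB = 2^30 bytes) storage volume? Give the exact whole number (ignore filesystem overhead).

2,060

Capacity: 1000 GiB = 1,073,741,824,000 bytes
Per item: 521 MB = 521,000,000 bytes
⌊1,073,741,824,000 / 521,000,000⌋ = 2,060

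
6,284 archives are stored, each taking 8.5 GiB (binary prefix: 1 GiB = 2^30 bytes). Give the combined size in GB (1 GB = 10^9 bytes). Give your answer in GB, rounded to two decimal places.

57,352.85 GB

Total = 6,284 × 8.5 GiB = 53,414 GiB
= 53,414 × 1,073,741,824 bytes = 57,352,845,787,136 bytes
1 GB = 1,000,000,000 bytes
57,352,845,787,136 / 1,000,000,000 = 57,352.85 GB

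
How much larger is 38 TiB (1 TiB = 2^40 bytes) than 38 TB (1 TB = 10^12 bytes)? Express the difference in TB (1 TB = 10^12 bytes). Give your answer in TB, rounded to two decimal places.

3.78 TB

38 TiB = 38 × 1,099,511,627,776 = 41,781,441,855,488 bytes
38 TB = 38 × 1,000,000,000,000 = 38,000,000,000,000 bytes
difference = 3,781,441,855,488 bytes
3,781,441,855,488 / 1,000,000,000,000 = 3.78 TB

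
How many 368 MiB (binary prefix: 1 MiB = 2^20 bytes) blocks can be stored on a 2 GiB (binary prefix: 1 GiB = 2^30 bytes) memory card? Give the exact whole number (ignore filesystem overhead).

Capacity: 2 GiB = 2,147,483,648 bytes
Per item: 368 MiB = 385,875,968 bytes
⌊2,147,483,648 / 385,875,968⌋ = 5

5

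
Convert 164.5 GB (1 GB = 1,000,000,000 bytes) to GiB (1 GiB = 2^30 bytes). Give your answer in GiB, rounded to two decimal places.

153.20 GiB

164.5 GB = 164.5 × 10^9 bytes = 164,500,000,000 bytes
1 GiB = 1,073,741,824 bytes
164,500,000,000 / 1,073,741,824 = 153.20 GiB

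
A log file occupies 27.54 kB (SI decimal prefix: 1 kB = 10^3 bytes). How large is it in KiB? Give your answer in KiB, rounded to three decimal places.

26.895 KiB

27.54 kB = 27.54 × 10^3 bytes = 27,540 bytes
1 KiB = 2^10 bytes = 1,024 bytes
27,540 / 1,024 = 26.895 KiB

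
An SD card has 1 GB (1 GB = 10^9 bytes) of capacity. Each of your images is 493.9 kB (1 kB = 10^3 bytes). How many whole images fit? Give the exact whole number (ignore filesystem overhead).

Capacity: 1 GB = 1,000,000,000 bytes
Per item: 493.9 kB = 493,900 bytes
⌊1,000,000,000 / 493,900⌋ = 2,024

2,024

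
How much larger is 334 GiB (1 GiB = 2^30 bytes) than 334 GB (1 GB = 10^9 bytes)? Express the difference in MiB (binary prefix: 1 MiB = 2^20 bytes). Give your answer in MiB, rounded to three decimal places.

334 GiB = 334 × 1,073,741,824 = 358,629,769,216 bytes
334 GB = 334 × 1,000,000,000 = 334,000,000,000 bytes
difference = 24,629,769,216 bytes
24,629,769,216 / 1,048,576 = 23,488.778 MiB

23,488.778 MiB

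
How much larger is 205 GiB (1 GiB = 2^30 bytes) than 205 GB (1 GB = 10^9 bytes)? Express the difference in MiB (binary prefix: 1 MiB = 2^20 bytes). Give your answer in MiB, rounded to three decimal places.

14,416.765 MiB

205 GiB = 205 × 1,073,741,824 = 220,117,073,920 bytes
205 GB = 205 × 1,000,000,000 = 205,000,000,000 bytes
difference = 15,117,073,920 bytes
15,117,073,920 / 1,048,576 = 14,416.765 MiB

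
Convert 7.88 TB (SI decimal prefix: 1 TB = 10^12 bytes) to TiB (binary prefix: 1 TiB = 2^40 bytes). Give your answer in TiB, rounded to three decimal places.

7.167 TiB

7.88 TB × 1,000,000,000,000 bytes/TB = 7,880,000,000,000 bytes
1 TiB = 1,099,511,627,776 bytes
7,880,000,000,000 / 1,099,511,627,776 = 7.167 TiB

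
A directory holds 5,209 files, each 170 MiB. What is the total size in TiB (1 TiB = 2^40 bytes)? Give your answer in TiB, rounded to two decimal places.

0.84 TiB

Total = 5,209 × 170 MiB = 885,530 MiB
= 885,530 × 1,048,576 bytes = 928,545,505,280 bytes
1 TiB = 1,099,511,627,776 bytes
928,545,505,280 / 1,099,511,627,776 = 0.84 TiB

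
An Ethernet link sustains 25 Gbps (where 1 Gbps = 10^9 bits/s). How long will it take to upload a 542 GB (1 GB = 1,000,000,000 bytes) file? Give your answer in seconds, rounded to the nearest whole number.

542 GB = 542,000,000,000 bytes = 4,336,000,000,000 bits
25 Gbps = 25,000,000,000 bits/s
time = 4,336,000,000,000 / 25,000,000,000 = 173 s

173 seconds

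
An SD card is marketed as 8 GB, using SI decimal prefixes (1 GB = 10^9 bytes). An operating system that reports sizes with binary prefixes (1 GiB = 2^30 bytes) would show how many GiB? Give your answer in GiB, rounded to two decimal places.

8 GB = 8 × 10^9 bytes = 8,000,000,000 bytes
1 GiB = 2^30 bytes = 1,073,741,824 bytes
8,000,000,000 / 1,073,741,824 = 7.45 GiB

7.45 GiB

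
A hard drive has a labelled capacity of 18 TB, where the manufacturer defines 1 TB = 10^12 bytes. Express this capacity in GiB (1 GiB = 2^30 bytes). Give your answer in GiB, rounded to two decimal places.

18 TB × 1,000,000,000,000 bytes/TB = 18,000,000,000,000 bytes
1 GiB = 1,073,741,824 bytes
18,000,000,000,000 / 1,073,741,824 = 16,763.81 GiB

16,763.81 GiB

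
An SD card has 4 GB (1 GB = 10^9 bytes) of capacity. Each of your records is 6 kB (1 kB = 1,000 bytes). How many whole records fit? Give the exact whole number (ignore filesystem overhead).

666,666

Capacity: 4 GB = 4,000,000,000 bytes
Per item: 6 kB = 6,000 bytes
⌊4,000,000,000 / 6,000⌋ = 666,666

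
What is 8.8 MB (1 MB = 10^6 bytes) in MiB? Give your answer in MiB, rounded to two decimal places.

8.8 MB = 8.8 × 10^6 bytes = 8,800,000 bytes
1 MiB = 1,048,576 bytes
8,800,000 / 1,048,576 = 8.39 MiB

8.39 MiB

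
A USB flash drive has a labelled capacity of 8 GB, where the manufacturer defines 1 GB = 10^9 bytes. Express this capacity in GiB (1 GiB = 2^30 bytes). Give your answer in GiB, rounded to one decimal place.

7.5 GiB

8 GB × 1,000,000,000 bytes/GB = 8,000,000,000 bytes
1 GiB = 1,073,741,824 bytes
8,000,000,000 / 1,073,741,824 = 7.5 GiB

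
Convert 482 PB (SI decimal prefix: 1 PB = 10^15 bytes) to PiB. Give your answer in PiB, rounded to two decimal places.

482 PB × 1,000,000,000,000,000 bytes/PB = 482,000,000,000,000,000 bytes
1 PiB = 1,125,899,906,842,624 bytes
482,000,000,000,000,000 / 1,125,899,906,842,624 = 428.10 PiB

428.10 PiB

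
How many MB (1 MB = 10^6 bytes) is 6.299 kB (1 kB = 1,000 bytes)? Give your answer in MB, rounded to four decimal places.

0.0063 MB

6.299 kB = 6.299 × 10^3 bytes = 6,299 bytes
1 MB = 1,000,000 bytes
6,299 / 1,000,000 = 0.0063 MB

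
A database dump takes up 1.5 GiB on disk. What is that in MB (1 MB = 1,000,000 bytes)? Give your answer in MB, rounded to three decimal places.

1.5 GiB = 1.5 × 2^30 bytes = 1,610,612,736 bytes
1 MB = 1,000,000 bytes
1,610,612,736 / 1,000,000 = 1,610.613 MB

1,610.613 MB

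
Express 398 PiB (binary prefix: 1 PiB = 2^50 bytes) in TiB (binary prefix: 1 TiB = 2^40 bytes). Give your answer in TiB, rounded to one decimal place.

398 PiB = 398 × 2^50 bytes = 448,108,162,923,364,352 bytes
1 TiB = 1,099,511,627,776 bytes
448,108,162,923,364,352 / 1,099,511,627,776 = 407,552.0 TiB

407,552.0 TiB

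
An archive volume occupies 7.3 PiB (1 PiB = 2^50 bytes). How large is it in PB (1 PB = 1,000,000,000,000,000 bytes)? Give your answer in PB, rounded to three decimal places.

7.3 PiB × 1,125,899,906,842,624 bytes/PiB = 8,219,069,319,951,155.2 bytes
1 PB = 10^15 bytes = 1,000,000,000,000,000 bytes
8,219,069,319,951,155.2 / 1,000,000,000,000,000 = 8.219 PB

8.219 PB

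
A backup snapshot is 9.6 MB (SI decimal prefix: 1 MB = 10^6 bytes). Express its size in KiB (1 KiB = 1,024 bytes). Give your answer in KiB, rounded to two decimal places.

9,375.00 KiB

9.6 MB = 9.6 × 10^6 bytes = 9,600,000 bytes
1 KiB = 1,024 bytes
9,600,000 / 1,024 = 9,375.00 KiB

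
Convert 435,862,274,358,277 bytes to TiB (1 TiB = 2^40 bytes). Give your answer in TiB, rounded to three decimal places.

396.414 TiB

435,862,274,358,277 bytes given.
1 TiB = 1,099,511,627,776 bytes
435,862,274,358,277 / 1,099,511,627,776 = 396.414 TiB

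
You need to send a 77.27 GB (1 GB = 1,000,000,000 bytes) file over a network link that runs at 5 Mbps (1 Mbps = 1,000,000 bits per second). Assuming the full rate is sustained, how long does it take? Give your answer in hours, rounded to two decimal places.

77.27 GB = 77,270,000,000 bytes = 618,160,000,000 bits
5 Mbps = 5,000,000 bits/s
time = 618,160,000,000 / 5,000,000 = 123,632.0000 s
123,632.0000 s / 3600 = 34.34 hours

34.34 hours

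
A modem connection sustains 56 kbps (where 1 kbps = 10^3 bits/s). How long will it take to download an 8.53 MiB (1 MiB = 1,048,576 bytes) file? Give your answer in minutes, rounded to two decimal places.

8.53 MiB = 8,944,353.28 bytes = 71,554,826.24 bits
56 kbps = 56,000 bits/s
time = 71,554,826.24 / 56,000 = 1,277.765 s
1,277.765 s / 60 = 21.30 minutes

21.30 minutes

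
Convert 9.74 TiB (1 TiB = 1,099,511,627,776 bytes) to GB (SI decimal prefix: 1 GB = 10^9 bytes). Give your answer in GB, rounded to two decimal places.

9.74 TiB × 1,099,511,627,776 bytes/TiB = 10,709,243,254,538.24 bytes
1 GB = 10^9 bytes = 1,000,000,000 bytes
10,709,243,254,538.24 / 1,000,000,000 = 10,709.24 GB

10,709.24 GB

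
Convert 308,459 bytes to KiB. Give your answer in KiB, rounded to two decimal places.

308,459 bytes given.
1 KiB = 2^10 bytes = 1,024 bytes
308,459 / 1,024 = 301.23 KiB

301.23 KiB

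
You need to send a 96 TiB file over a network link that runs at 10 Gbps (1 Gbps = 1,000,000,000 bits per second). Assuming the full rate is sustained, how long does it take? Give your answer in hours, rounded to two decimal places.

23.46 hours

96 TiB = 105,553,116,266,496 bytes = 844,424,930,131,968 bits
10 Gbps = 10,000,000,000 bits/s
time = 844,424,930,131,968 / 10,000,000,000 = 84,442.4930 s
84,442.4930 s / 3600 = 23.46 hours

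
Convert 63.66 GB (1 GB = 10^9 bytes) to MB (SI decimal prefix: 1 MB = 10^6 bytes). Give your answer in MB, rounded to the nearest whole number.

63,660 MB

63.66 GB = 63.66 × 10^9 bytes = 63,660,000,000 bytes
1 MB = 1,000,000 bytes
63,660,000,000 / 1,000,000 = 63,660 MB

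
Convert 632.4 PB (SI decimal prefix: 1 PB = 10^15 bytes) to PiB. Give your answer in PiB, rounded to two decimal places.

561.68 PiB

632.4 PB = 632.4 × 10^15 bytes = 632,400,000,000,000,000 bytes
1 PiB = 2^50 bytes = 1,125,899,906,842,624 bytes
632,400,000,000,000,000 / 1,125,899,906,842,624 = 561.68 PiB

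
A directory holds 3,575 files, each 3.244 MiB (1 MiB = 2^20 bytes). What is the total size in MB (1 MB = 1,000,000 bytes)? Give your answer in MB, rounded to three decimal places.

Total = 3,575 × 3.244 MiB = 11597.3 MiB
= 11597.3 × 1,048,576 bytes = 12,160,650,444.8 bytes
1 MB = 1,000,000 bytes
12,160,650,444.8 / 1,000,000 = 12,160.650 MB

12,160.650 MB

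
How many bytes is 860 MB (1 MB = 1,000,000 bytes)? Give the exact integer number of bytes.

860,000,000 bytes

860 × 1,000,000 = 860,000,000 bytes  (1 MB = 10^6 bytes)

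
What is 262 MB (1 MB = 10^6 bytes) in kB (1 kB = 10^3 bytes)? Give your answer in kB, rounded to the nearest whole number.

262 MB × 1,000,000 bytes/MB = 262,000,000 bytes
1 kB = 1,000 bytes
262,000,000 / 1,000 = 262,000 kB

262,000 kB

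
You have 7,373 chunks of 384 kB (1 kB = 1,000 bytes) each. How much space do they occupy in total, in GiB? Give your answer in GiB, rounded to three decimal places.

2.637 GiB

Total = 7,373 × 384 kB = 2,831,232 kB
= 2,831,232 × 1,000 bytes = 2,831,232,000 bytes
1 GiB = 1,073,741,824 bytes
2,831,232,000 / 1,073,741,824 = 2.637 GiB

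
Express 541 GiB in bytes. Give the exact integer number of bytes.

541 × 1,073,741,824 = 580,894,326,784 bytes  (1 GiB = 2^30 bytes)

580,894,326,784 bytes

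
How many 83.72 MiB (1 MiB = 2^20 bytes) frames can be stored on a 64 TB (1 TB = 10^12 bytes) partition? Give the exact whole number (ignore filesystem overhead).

729,039

Capacity: 64 TB = 64,000,000,000,000 bytes
Per item: 83.72 MiB = 87,786,782.72 bytes
⌊64,000,000,000,000 / 87,786,782.72⌋ = 729,039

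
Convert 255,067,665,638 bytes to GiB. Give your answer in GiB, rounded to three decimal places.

237.550 GiB

255,067,665,638 bytes given.
1 GiB = 1,073,741,824 bytes
255,067,665,638 / 1,073,741,824 = 237.550 GiB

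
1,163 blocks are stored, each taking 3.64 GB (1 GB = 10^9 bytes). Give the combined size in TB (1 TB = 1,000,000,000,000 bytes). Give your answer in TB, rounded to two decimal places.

4.23 TB

Total = 1,163 × 3.64 GB = 4233.32 GB
= 4233.32 × 1,000,000,000 bytes = 4,233,320,000,000 bytes
1 TB = 1,000,000,000,000 bytes
4,233,320,000,000 / 1,000,000,000,000 = 4.23 TB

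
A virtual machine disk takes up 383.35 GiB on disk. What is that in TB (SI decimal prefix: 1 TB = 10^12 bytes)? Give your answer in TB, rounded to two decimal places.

0.41 TB

383.35 GiB × 1,073,741,824 bytes/GiB = 411,618,928,230.4 bytes
1 TB = 10^12 bytes = 1,000,000,000,000 bytes
411,618,928,230.4 / 1,000,000,000,000 = 0.41 TB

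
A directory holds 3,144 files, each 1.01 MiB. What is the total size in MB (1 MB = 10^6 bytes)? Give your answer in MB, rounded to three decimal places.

3,329.690 MB

Total = 3,144 × 1.01 MiB = 3175.44 MiB
= 3175.44 × 1,048,576 bytes = 3,329,690,173.44 bytes
1 MB = 1,000,000 bytes
3,329,690,173.44 / 1,000,000 = 3,329.690 MB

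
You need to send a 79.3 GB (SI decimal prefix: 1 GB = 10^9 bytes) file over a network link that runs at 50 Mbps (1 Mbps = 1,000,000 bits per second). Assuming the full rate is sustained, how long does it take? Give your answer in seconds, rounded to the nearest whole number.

79.3 GB = 79,300,000,000 bytes = 634,400,000,000 bits
50 Mbps = 50,000,000 bits/s
time = 634,400,000,000 / 50,000,000 = 12,688 s

12,688 seconds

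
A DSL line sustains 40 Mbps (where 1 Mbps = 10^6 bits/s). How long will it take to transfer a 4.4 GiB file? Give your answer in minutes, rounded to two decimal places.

15.75 minutes

4.4 GiB = 4,724,464,025.6 bytes = 37,795,712,204.8 bits
40 Mbps = 40,000,000 bits/s
time = 37,795,712,204.8 / 40,000,000 = 944.893 s
944.893 s / 60 = 15.75 minutes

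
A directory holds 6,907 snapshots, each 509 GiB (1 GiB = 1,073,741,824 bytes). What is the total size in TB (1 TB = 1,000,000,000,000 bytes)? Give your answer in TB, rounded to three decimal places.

Total = 6,907 × 509 GiB = 3,515,663 GiB
= 3,515,663 × 1,073,741,824 bytes = 3,774,914,402,189,312 bytes
1 TB = 1,000,000,000,000 bytes
3,774,914,402,189,312 / 1,000,000,000,000 = 3,774.914 TB

3,774.914 TB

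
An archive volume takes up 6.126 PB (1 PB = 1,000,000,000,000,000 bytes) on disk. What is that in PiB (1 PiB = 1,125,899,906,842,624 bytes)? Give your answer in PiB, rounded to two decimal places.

5.44 PiB

6.126 PB = 6.126 × 10^15 bytes = 6,126,000,000,000,000 bytes
1 PiB = 1,125,899,906,842,624 bytes
6,126,000,000,000,000 / 1,125,899,906,842,624 = 5.44 PiB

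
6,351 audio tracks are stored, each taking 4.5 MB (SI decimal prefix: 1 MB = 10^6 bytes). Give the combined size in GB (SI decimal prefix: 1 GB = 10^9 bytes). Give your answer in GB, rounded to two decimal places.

Total = 6,351 × 4.5 MB = 28579.5 MB
= 28579.5 × 1,000,000 bytes = 28,579,500,000 bytes
1 GB = 1,000,000,000 bytes
28,579,500,000 / 1,000,000,000 = 28.58 GB

28.58 GB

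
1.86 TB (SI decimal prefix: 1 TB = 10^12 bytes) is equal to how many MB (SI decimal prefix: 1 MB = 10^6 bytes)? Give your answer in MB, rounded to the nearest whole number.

1.86 TB × 1,000,000,000,000 bytes/TB = 1,860,000,000,000 bytes
1 MB = 1,000,000 bytes
1,860,000,000,000 / 1,000,000 = 1,860,000 MB

1,860,000 MB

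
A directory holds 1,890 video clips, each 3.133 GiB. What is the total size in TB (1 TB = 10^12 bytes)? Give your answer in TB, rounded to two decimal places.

Total = 1,890 × 3.133 GiB = 5921.37 GiB
= 5921.37 × 1,073,741,824 bytes = 6,358,022,624,378.88 bytes
1 TB = 1,000,000,000,000 bytes
6,358,022,624,378.88 / 1,000,000,000,000 = 6.36 TB

6.36 TB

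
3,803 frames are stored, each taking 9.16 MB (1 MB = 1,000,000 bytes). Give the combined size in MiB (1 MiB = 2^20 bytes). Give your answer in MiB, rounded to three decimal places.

33,221.703 MiB

Total = 3,803 × 9.16 MB = 34835.48 MB
= 34835.48 × 1,000,000 bytes = 34,835,480,000 bytes
1 MiB = 1,048,576 bytes
34,835,480,000 / 1,048,576 = 33,221.703 MiB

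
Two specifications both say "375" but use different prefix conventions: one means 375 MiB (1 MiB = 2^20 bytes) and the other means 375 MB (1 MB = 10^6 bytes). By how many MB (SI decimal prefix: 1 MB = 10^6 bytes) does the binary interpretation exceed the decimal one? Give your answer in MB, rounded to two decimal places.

18.22 MB

375 MiB = 375 × 1,048,576 = 393,216,000 bytes
375 MB = 375 × 1,000,000 = 375,000,000 bytes
difference = 18,216,000 bytes
18,216,000 / 1,000,000 = 18.22 MB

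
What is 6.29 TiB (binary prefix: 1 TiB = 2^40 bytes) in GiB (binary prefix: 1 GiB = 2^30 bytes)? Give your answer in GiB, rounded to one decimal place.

6,441.0 GiB

6.29 TiB = 6.29 × 2^40 bytes = 6,915,928,138,711.04 bytes
1 GiB = 1,073,741,824 bytes
6,915,928,138,711.04 / 1,073,741,824 = 6,441.0 GiB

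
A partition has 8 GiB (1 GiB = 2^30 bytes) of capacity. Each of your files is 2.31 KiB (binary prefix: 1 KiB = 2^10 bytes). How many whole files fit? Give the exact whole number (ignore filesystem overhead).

Capacity: 8 GiB = 8,589,934,592 bytes
Per item: 2.31 KiB = 2,365.44 bytes
⌊8,589,934,592 / 2,365.44⌋ = 3,631,432

3,631,432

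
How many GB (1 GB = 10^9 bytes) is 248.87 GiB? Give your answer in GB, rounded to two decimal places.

267.22 GB

248.87 GiB = 248.87 × 2^30 bytes = 267,222,127,738.88 bytes
1 GB = 1,000,000,000 bytes
267,222,127,738.88 / 1,000,000,000 = 267.22 GB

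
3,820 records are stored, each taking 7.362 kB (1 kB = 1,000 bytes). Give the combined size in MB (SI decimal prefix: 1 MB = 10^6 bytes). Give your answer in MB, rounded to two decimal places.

28.12 MB

Total = 3,820 × 7.362 kB = 28122.84 kB
= 28122.84 × 1,000 bytes = 28,122,840 bytes
1 MB = 1,000,000 bytes
28,122,840 / 1,000,000 = 28.12 MB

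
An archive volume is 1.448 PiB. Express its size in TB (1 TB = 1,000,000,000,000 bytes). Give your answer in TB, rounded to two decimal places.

1.448 PiB × 1,125,899,906,842,624 bytes/PiB = 1,630,303,065,108,119.552 bytes
1 TB = 10^12 bytes = 1,000,000,000,000 bytes
1,630,303,065,108,119.552 / 1,000,000,000,000 = 1,630.30 TB

1,630.30 TB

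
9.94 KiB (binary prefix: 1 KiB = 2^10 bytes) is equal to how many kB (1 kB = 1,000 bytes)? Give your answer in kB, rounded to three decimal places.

10.179 kB

9.94 KiB = 9.94 × 2^10 bytes = 10,178.56 bytes
1 kB = 10^3 bytes = 1,000 bytes
10,178.56 / 1,000 = 10.179 kB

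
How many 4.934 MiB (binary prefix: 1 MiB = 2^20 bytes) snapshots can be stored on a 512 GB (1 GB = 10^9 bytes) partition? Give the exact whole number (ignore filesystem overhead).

98,962

Capacity: 512 GB = 512,000,000,000 bytes
Per item: 4.934 MiB = 5,173,673.984 bytes
⌊512,000,000,000 / 5,173,673.984⌋ = 98,962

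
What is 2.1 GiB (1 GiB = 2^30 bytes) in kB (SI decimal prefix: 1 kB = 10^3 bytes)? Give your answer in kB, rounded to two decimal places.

2.1 GiB × 1,073,741,824 bytes/GiB = 2,254,857,830.4 bytes
1 kB = 1,000 bytes
2,254,857,830.4 / 1,000 = 2,254,857.83 kB

2,254,857.83 kB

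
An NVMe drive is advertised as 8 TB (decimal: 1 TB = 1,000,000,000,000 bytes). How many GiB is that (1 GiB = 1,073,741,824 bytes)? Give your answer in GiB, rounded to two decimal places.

8 TB × 1,000,000,000,000 bytes/TB = 8,000,000,000,000 bytes
1 GiB = 1,073,741,824 bytes
8,000,000,000,000 / 1,073,741,824 = 7,450.58 GiB

7,450.58 GiB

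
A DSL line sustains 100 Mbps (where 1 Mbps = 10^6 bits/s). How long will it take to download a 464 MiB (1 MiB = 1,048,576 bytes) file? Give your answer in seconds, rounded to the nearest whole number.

39 seconds

464 MiB = 486,539,264 bytes = 3,892,314,112 bits
100 Mbps = 100,000,000 bits/s
time = 3,892,314,112 / 100,000,000 = 39 s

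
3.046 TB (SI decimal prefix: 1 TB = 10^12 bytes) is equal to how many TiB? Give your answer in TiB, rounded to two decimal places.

2.77 TiB

3.046 TB × 1,000,000,000,000 bytes/TB = 3,046,000,000,000 bytes
1 TiB = 1,099,511,627,776 bytes
3,046,000,000,000 / 1,099,511,627,776 = 2.77 TiB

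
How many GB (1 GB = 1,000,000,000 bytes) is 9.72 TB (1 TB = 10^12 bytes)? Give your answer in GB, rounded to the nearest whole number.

9.72 TB × 1,000,000,000,000 bytes/TB = 9,720,000,000,000 bytes
1 GB = 10^9 bytes = 1,000,000,000 bytes
9,720,000,000,000 / 1,000,000,000 = 9,720 GB

9,720 GB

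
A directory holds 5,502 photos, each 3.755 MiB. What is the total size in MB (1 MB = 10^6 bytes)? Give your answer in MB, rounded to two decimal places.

Total = 5,502 × 3.755 MiB = 20660.01 MiB
= 20660.01 × 1,048,576 bytes = 21,663,590,645.76 bytes
1 MB = 1,000,000 bytes
21,663,590,645.76 / 1,000,000 = 21,663.59 MB

21,663.59 MB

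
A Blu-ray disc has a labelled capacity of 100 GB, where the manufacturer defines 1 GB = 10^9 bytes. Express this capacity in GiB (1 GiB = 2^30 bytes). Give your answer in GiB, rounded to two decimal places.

93.13 GiB

100 GB = 100 × 10^9 bytes = 100,000,000,000 bytes
1 GiB = 2^30 bytes = 1,073,741,824 bytes
100,000,000,000 / 1,073,741,824 = 93.13 GiB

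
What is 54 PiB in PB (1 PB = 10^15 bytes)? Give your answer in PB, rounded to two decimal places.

54 PiB = 54 × 2^50 bytes = 60,798,594,969,501,696 bytes
1 PB = 10^15 bytes = 1,000,000,000,000,000 bytes
60,798,594,969,501,696 / 1,000,000,000,000,000 = 60.80 PB

60.80 PB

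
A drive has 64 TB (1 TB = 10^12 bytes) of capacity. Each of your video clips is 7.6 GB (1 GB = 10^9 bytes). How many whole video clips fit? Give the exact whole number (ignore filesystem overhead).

Capacity: 64 TB = 64,000,000,000,000 bytes
Per item: 7.6 GB = 7,600,000,000 bytes
⌊64,000,000,000,000 / 7,600,000,000⌋ = 8,421

8,421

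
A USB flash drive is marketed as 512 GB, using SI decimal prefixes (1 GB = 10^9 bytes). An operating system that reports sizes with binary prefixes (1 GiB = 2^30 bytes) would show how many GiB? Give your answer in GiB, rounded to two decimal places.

476.84 GiB

512 GB = 512 × 10^9 bytes = 512,000,000,000 bytes
1 GiB = 2^30 bytes = 1,073,741,824 bytes
512,000,000,000 / 1,073,741,824 = 476.84 GiB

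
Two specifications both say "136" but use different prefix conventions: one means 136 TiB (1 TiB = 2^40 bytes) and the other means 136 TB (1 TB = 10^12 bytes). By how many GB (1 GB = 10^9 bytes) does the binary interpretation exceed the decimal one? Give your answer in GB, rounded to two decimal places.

13,533.58 GB

136 TiB = 136 × 1,099,511,627,776 = 149,533,581,377,536 bytes
136 TB = 136 × 1,000,000,000,000 = 136,000,000,000,000 bytes
difference = 13,533,581,377,536 bytes
13,533,581,377,536 / 1,000,000,000 = 13,533.58 GB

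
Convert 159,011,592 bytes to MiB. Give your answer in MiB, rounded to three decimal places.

151.645 MiB

159,011,592 bytes given.
1 MiB = 1,048,576 bytes
159,011,592 / 1,048,576 = 151.645 MiB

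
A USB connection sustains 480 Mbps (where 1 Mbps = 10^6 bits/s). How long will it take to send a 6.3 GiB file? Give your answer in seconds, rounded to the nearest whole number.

113 seconds

6.3 GiB = 6,764,573,491.2 bytes = 54,116,587,929.6 bits
480 Mbps = 480,000,000 bits/s
time = 54,116,587,929.6 / 480,000,000 = 113 s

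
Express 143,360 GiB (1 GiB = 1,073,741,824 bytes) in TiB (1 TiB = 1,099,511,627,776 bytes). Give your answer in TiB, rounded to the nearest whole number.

140 TiB

143,360 GiB × 1,073,741,824 bytes/GiB = 153,931,627,888,640 bytes
1 TiB = 2^40 bytes = 1,099,511,627,776 bytes
153,931,627,888,640 / 1,099,511,627,776 = 140 TiB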